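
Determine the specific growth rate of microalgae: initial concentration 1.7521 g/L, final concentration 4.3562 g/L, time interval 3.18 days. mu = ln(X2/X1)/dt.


mu = ln(X2/X1) / dt
= ln(4.3562/1.7521) / 3.18
= 0.2864 per day

0.2864 per day


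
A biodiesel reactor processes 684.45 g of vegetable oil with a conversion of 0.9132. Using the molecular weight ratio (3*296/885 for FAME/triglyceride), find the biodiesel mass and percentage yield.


m_FAME = oil * conv * (3 * 296 / 885) = oil * conv * (888/885)
= 684.45 * 0.9132 * 888 / 885
= 627.1585 g
Y = m_FAME / oil * 100 = conv * (888/885) * 100
= 0.9132 * 888 / 885 * 100
= 91.63%

627.1585 g FAME; Y = 91.63%


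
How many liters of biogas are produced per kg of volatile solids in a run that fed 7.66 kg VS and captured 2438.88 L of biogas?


Y = V / VS
= 2438.88 / 7.66
= 318.3916 L/kg VS

318.3916 L/kg VS


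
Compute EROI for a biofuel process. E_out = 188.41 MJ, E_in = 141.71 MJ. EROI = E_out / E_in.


EROI = E_out / E_in
= 188.41 / 141.71
= 1.3295

1.3295


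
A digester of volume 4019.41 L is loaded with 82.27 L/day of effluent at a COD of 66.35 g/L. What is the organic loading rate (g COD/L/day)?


OLR = Q * S / V
= 82.27 * 66.35 / 4019.41
= 1.3581 g/L/day

1.3581 g/L/day


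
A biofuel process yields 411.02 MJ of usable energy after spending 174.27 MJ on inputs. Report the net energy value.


NEV = E_out - E_in
= 411.02 - 174.27
= 236.7500 MJ

236.7500 MJ


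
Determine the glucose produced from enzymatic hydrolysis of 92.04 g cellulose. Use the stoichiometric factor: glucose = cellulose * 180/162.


glucose = cellulose * 180/162
= 92.04 * 180/162
= 102.2667 g

102.2667 g


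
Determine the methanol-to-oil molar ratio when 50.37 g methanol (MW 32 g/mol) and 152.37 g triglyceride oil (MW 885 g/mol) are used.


Molar ratio = n_MeOH / n_oil = (MeOH/32) / (oil/885) = (MeOH * 885) / (32 * oil)
= (50.37 * 885) / (32 * 152.37)
= 9.1425

9.1425


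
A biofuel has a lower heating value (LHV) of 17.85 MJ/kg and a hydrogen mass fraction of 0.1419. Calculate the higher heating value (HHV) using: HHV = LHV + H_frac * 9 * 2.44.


HHV = LHV + H_frac * 9 * 2.44
= 17.85 + 0.1419 * 9 * 2.44
= 20.9661 MJ/kg

20.9661 MJ/kg


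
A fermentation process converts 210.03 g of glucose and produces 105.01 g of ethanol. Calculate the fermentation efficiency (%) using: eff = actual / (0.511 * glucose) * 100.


Fermentation efficiency = (actual / (0.511 * glucose)) * 100
= (105.01 / (0.511 * 210.03)) * 100
= 97.8427%

97.8427%


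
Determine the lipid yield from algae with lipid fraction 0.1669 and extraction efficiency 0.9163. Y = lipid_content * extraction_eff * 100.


Y = lipid_content * extraction_eff * 100
= 0.1669 * 0.9163 * 100
= 15.2930%

15.2930%


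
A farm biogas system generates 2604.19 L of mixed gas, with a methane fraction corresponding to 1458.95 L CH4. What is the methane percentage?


CH4% = V_CH4 / V_total * 100
= 1458.95 / 2604.19 * 100
= 56.0232%

56.0232%


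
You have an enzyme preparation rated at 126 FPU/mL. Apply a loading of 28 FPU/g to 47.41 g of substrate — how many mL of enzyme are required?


V = dosage * m_sub / activity
V = 28 * 47.41 / 126
V = 10.5356 mL

10.5356 mL


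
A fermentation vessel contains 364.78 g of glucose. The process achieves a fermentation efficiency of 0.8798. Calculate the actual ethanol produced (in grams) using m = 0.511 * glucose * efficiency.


Actual ethanol: m = 0.511 * 364.78 * 0.8798
m = 163.9970 g

163.9970 g


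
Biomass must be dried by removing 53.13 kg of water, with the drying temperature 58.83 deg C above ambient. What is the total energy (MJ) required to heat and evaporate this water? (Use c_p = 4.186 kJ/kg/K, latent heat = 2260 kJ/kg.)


E = m_water * (4.186 * dT + 2260) / 1000
= 53.13 * (4.186 * 58.83 + 2260) / 1000
= 133.1577 MJ

133.1577 MJ


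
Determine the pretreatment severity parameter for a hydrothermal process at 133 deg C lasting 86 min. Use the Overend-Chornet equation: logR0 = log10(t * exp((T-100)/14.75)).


logR0 = log10(t * exp((T - 100) / 14.75))
= log10(86 * exp((133 - 100) / 14.75))
= 2.9061

2.9061


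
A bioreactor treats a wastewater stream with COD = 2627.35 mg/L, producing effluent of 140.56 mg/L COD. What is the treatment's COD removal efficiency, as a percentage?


eta = (COD_in - COD_out) / COD_in * 100
= (2627.35 - 140.56) / 2627.35 * 100
= 94.6501%

94.6501%


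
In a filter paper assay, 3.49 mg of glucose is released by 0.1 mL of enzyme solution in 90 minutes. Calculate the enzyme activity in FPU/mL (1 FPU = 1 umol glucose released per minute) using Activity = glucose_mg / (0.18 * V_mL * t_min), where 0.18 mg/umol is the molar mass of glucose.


Activity = glucose_mg / (0.18 mg/umol * V_mL * t_min)
= 3.49 / (0.18 * 0.1 * 90)
= 2.1543 FPU/mL

2.1543 FPU/mL


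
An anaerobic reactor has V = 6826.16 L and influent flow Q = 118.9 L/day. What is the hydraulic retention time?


HRT = V / Q
= 6826.16 / 118.9
= 57.4109 days

57.4109 days


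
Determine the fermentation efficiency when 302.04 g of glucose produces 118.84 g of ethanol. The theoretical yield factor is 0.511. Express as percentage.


Fermentation efficiency = (actual / (0.511 * glucose)) * 100
= (118.84 / (0.511 * 302.04)) * 100
= 76.9976%

76.9976%


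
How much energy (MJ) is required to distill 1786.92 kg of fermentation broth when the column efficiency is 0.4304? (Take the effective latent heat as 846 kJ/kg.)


E = m * 846 / (eta * 1000)
= 1786.92 * 846 / (0.4304 * 1000)
= 3512.3939 MJ

3512.3939 MJ


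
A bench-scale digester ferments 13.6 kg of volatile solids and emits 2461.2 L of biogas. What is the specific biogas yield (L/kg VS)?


Y = V / VS
= 2461.2 / 13.6
= 180.9706 L/kg VS

180.9706 L/kg VS


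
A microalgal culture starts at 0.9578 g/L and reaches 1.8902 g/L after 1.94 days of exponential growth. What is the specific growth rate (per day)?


mu = ln(X2/X1) / dt
= ln(1.8902/0.9578) / 1.94
= 0.3504 per day

0.3504 per day


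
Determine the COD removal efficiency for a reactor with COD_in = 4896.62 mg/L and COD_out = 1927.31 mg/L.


eta = (COD_in - COD_out) / COD_in * 100
= (4896.62 - 1927.31) / 4896.62 * 100
= 60.6400%

60.6400%


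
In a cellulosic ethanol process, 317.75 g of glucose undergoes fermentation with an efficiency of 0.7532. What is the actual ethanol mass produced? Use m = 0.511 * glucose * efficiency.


Actual ethanol: m = 0.511 * 317.75 * 0.7532
m = 122.2973 g

122.2973 g


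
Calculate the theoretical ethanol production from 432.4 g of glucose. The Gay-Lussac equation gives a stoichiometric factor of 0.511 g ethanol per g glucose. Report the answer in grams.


Theoretical ethanol yield: m_EtOH = 0.511 * m_glucose
m_EtOH = 0.511 * 432.4 = 220.9564 g

220.9564 g


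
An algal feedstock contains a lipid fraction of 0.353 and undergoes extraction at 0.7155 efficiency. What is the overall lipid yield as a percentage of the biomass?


Y = lipid_content * extraction_eff * 100
= 0.353 * 0.7155 * 100
= 25.2571%

25.2571%


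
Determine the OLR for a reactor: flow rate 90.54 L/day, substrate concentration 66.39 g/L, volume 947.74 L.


OLR = Q * S / V
= 90.54 * 66.39 / 947.74
= 6.3424 g/L/day

6.3424 g/L/day


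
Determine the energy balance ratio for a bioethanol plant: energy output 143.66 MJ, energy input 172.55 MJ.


EROI = E_out / E_in
= 143.66 / 172.55
= 0.8326

0.8326


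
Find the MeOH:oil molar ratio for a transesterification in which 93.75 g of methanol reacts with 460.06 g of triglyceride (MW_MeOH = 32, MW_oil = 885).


Molar ratio = n_MeOH / n_oil = (MeOH/32) / (oil/885) = (MeOH * 885) / (32 * oil)
= (93.75 * 885) / (32 * 460.06)
= 5.6357

5.6357


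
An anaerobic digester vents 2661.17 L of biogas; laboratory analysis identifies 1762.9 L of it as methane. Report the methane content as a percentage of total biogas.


CH4% = V_CH4 / V_total * 100
= 1762.9 / 2661.17 * 100
= 66.2453%

66.2453%


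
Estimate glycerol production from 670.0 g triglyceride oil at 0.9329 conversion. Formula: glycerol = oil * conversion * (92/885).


glycerol = oil * conv * (92/885)
= 670.0 * 0.9329 * 92 / 885
= 64.9762 g

64.9762 g


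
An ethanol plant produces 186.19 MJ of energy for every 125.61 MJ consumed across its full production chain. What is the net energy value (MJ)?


NEV = E_out - E_in
= 186.19 - 125.61
= 60.5800 MJ

60.5800 MJ


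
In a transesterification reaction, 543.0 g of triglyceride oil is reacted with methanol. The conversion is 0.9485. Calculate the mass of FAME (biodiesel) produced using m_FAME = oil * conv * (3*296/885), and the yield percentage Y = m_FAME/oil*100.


m_FAME = oil * conv * (3 * 296 / 885) = oil * conv * (888/885)
= 543.0 * 0.9485 * 888 / 885
= 516.7814 g
Y = m_FAME / oil * 100 = conv * (888/885) * 100
= 0.9485 * 888 / 885 * 100
= 95.17%

516.7814 g FAME; Y = 95.17%


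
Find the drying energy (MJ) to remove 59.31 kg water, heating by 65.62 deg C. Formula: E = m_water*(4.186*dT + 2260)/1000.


E = m_water * (4.186 * dT + 2260) / 1000
= 59.31 * (4.186 * 65.62 + 2260) / 1000
= 150.3322 MJ

150.3322 MJ


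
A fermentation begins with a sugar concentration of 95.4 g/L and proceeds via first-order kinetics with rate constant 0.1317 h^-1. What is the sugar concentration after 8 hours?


S = S0 * exp(-k * t)
S = 95.4 * exp(-0.1317 * 8)
S = 33.2641 g/L

33.2641 g/L


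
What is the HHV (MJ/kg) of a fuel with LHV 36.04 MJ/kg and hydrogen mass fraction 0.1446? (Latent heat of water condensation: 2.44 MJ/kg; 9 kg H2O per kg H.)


HHV = LHV + H_frac * 9 * 2.44
= 36.04 + 0.1446 * 9 * 2.44
= 39.2154 MJ/kg

39.2154 MJ/kg


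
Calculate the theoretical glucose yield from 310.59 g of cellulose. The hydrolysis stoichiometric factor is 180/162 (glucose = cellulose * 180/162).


glucose = cellulose * 180/162
= 310.59 * 180/162
= 345.1000 g

345.1000 g


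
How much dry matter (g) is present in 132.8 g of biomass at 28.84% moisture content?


Wd = Ww * (1 - MC/100)
= 132.8 * (1 - 28.84/100)
= 94.5005 g

94.5005 g


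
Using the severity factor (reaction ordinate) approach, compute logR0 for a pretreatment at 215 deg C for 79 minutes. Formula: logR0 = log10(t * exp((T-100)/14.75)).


logR0 = log10(t * exp((T - 100) / 14.75))
= log10(79 * exp((215 - 100) / 14.75))
= 5.2837

5.2837


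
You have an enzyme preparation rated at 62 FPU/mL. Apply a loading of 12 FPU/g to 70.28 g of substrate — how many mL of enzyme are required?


V = dosage * m_sub / activity
V = 12 * 70.28 / 62
V = 13.6026 mL

13.6026 mL


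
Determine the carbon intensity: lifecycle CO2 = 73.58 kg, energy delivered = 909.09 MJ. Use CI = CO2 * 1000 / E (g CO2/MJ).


CI = CO2 * 1000 / E
= 73.58 * 1000 / 909.09
= 80.9381 g CO2/MJ

80.9381 g CO2/MJ


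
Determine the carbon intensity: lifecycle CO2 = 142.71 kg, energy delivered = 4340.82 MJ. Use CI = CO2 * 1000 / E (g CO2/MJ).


CI = CO2 * 1000 / E
= 142.71 * 1000 / 4340.82
= 32.8763 g CO2/MJ

32.8763 g CO2/MJ


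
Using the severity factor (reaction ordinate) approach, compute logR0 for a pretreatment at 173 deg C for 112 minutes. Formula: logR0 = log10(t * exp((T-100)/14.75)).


logR0 = log10(t * exp((T - 100) / 14.75))
= log10(112 * exp((173 - 100) / 14.75))
= 4.1986

4.1986


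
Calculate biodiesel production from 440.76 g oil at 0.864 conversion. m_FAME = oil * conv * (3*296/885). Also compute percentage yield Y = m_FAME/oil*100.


m_FAME = oil * conv * (3 * 296 / 885) = oil * conv * (888/885)
= 440.76 * 0.864 * 888 / 885
= 382.1075 g
Y = m_FAME / oil * 100 = conv * (888/885) * 100
= 0.864 * 888 / 885 * 100
= 86.69%

382.1075 g FAME; Y = 86.69%


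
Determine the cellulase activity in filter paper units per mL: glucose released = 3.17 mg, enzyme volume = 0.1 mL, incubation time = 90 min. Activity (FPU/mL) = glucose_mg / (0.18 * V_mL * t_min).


Activity = glucose_mg / (0.18 mg/umol * V_mL * t_min)
= 3.17 / (0.18 * 0.1 * 90)
= 1.9568 FPU/mL

1.9568 FPU/mL


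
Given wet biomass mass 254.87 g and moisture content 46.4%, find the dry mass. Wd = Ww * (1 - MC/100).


Wd = Ww * (1 - MC/100)
= 254.87 * (1 - 46.4/100)
= 136.6103 g

136.6103 g


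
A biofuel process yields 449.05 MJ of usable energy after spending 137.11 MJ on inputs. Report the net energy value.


NEV = E_out - E_in
= 449.05 - 137.11
= 311.9400 MJ

311.9400 MJ


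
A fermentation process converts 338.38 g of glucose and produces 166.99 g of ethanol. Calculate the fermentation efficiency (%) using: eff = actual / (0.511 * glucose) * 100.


Fermentation efficiency = (actual / (0.511 * glucose)) * 100
= (166.99 / (0.511 * 338.38)) * 100
= 96.5750%

96.5750%


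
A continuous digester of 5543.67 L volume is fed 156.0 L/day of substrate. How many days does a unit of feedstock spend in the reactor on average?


HRT = V / Q
= 5543.67 / 156.0
= 35.5363 days

35.5363 days


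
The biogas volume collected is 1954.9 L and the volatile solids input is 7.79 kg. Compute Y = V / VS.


Y = V / VS
= 1954.9 / 7.79
= 250.9499 L/kg VS

250.9499 L/kg VS


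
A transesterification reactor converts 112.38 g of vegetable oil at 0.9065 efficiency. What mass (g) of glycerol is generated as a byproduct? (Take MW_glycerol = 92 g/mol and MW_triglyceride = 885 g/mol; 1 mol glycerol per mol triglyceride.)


glycerol = oil * conv * (92/885)
= 112.38 * 0.9065 * 92 / 885
= 10.5901 g

10.5901 g


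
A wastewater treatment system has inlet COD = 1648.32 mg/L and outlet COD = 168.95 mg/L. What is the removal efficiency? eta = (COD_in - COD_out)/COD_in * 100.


eta = (COD_in - COD_out) / COD_in * 100
= (1648.32 - 168.95) / 1648.32 * 100
= 89.7502%

89.7502%


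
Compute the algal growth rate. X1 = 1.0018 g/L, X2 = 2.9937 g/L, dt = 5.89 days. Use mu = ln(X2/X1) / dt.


mu = ln(X2/X1) / dt
= ln(2.9937/1.0018) / 5.89
= 0.1859 per day

0.1859 per day


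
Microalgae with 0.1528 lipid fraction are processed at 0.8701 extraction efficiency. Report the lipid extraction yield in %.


Y = lipid_content * extraction_eff * 100
= 0.1528 * 0.8701 * 100
= 13.2951%

13.2951%


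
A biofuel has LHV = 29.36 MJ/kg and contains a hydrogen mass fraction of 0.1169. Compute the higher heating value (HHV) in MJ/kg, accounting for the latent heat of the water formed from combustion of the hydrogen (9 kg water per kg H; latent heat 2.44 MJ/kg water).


HHV = LHV + H_frac * 9 * 2.44
= 29.36 + 0.1169 * 9 * 2.44
= 31.9271 MJ/kg

31.9271 MJ/kg


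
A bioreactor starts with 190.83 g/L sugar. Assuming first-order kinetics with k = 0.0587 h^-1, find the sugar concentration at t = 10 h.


S = S0 * exp(-k * t)
S = 190.83 * exp(-0.0587 * 10)
S = 106.1001 g/L

106.1001 g/L


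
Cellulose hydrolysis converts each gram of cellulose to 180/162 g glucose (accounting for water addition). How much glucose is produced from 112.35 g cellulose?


glucose = cellulose * 180/162
= 112.35 * 180/162
= 124.8333 g

124.8333 g


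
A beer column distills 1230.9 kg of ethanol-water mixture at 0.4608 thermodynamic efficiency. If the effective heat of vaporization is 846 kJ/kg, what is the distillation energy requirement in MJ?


E = m * 846 / (eta * 1000)
= 1230.9 * 846 / (0.4608 * 1000)
= 2259.8555 MJ

2259.8555 MJ


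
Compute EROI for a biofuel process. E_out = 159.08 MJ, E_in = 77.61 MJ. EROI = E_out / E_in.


EROI = E_out / E_in
= 159.08 / 77.61
= 2.0497

2.0497


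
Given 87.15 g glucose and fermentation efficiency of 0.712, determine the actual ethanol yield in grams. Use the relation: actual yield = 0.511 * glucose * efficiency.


Actual ethanol: m = 0.511 * 87.15 * 0.712
m = 31.7080 g

31.7080 g


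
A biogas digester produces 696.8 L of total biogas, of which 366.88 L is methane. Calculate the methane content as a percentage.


CH4% = V_CH4 / V_total * 100
= 366.88 / 696.8 * 100
= 52.6521%

52.6521%


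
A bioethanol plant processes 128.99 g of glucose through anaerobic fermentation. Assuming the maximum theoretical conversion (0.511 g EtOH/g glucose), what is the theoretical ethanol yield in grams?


Theoretical ethanol yield: m_EtOH = 0.511 * m_glucose
m_EtOH = 0.511 * 128.99 = 65.9139 g

65.9139 g


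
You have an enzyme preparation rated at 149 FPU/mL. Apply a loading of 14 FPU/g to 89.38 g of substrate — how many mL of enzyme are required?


V = dosage * m_sub / activity
V = 14 * 89.38 / 149
V = 8.3981 mL

8.3981 mL


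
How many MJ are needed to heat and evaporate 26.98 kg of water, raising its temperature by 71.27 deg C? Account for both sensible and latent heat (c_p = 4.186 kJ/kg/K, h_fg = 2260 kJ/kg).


E = m_water * (4.186 * dT + 2260) / 1000
= 26.98 * (4.186 * 71.27 + 2260) / 1000
= 69.0239 MJ

69.0239 MJ


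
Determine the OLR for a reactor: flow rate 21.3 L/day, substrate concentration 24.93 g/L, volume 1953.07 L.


OLR = Q * S / V
= 21.3 * 24.93 / 1953.07
= 0.2719 g/L/day

0.2719 g/L/day


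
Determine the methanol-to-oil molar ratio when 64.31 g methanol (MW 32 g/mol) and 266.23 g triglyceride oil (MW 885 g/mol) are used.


Molar ratio = n_MeOH / n_oil = (MeOH/32) / (oil/885) = (MeOH * 885) / (32 * oil)
= (64.31 * 885) / (32 * 266.23)
= 6.6806

6.6806


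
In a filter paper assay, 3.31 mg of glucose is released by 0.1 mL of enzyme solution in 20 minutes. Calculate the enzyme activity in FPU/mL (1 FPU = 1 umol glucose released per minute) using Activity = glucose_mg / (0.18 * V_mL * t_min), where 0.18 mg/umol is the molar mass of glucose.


Activity = glucose_mg / (0.18 mg/umol * V_mL * t_min)
= 3.31 / (0.18 * 0.1 * 20)
= 9.1944 FPU/mL

9.1944 FPU/mL


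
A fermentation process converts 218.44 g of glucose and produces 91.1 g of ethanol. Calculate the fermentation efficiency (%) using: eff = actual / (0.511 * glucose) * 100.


Fermentation efficiency = (actual / (0.511 * glucose)) * 100
= (91.1 / (0.511 * 218.44)) * 100
= 81.6141%

81.6141%


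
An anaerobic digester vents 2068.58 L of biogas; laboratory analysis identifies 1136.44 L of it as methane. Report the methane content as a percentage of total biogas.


CH4% = V_CH4 / V_total * 100
= 1136.44 / 2068.58 * 100
= 54.9382%

54.9382%


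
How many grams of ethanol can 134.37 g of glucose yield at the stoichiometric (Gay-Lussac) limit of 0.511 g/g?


Theoretical ethanol yield: m_EtOH = 0.511 * m_glucose
m_EtOH = 0.511 * 134.37 = 68.6631 g

68.6631 g


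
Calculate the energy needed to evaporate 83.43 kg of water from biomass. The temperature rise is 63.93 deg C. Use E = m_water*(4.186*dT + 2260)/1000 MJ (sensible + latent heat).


E = m_water * (4.186 * dT + 2260) / 1000
= 83.43 * (4.186 * 63.93 + 2260) / 1000
= 210.8786 MJ

210.8786 MJ


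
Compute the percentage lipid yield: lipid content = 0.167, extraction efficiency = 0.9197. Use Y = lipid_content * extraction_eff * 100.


Y = lipid_content * extraction_eff * 100
= 0.167 * 0.9197 * 100
= 15.3590%

15.3590%


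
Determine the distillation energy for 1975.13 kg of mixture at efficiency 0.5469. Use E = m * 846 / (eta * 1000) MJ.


E = m * 846 / (eta * 1000)
= 1975.13 * 846 / (0.5469 * 1000)
= 3055.3300 MJ

3055.3300 MJ


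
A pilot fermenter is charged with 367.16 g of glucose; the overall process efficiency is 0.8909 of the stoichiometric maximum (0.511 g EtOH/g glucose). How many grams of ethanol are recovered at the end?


Actual ethanol: m = 0.511 * 367.16 * 0.8909
m = 167.1496 g

167.1496 g


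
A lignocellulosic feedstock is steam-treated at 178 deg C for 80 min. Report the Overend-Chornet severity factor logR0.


logR0 = log10(t * exp((T - 100) / 14.75))
= log10(80 * exp((178 - 100) / 14.75))
= 4.1997

4.1997


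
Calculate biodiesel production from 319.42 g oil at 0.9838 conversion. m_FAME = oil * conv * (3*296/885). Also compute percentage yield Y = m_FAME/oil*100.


m_FAME = oil * conv * (3 * 296 / 885) = oil * conv * (888/885)
= 319.42 * 0.9838 * 888 / 885
= 315.3106 g
Y = m_FAME / oil * 100 = conv * (888/885) * 100
= 0.9838 * 888 / 885 * 100
= 98.71%

315.3106 g FAME; Y = 98.71%


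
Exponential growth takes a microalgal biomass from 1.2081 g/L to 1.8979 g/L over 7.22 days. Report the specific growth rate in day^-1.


mu = ln(X2/X1) / dt
= ln(1.8979/1.2081) / 7.22
= 0.0626 per day

0.0626 per day


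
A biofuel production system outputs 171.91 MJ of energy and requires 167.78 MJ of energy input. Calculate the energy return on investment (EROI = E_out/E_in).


EROI = E_out / E_in
= 171.91 / 167.78
= 1.0246

1.0246


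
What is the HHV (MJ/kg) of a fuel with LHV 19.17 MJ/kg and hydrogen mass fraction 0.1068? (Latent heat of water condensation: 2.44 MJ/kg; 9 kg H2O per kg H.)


HHV = LHV + H_frac * 9 * 2.44
= 19.17 + 0.1068 * 9 * 2.44
= 21.5153 MJ/kg

21.5153 MJ/kg


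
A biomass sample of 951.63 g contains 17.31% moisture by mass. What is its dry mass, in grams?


Wd = Ww * (1 - MC/100)
= 951.63 * (1 - 17.31/100)
= 786.9028 g

786.9028 g


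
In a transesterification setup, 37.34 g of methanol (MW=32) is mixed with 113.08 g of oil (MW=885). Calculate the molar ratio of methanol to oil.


Molar ratio = n_MeOH / n_oil = (MeOH/32) / (oil/885) = (MeOH * 885) / (32 * oil)
= (37.34 * 885) / (32 * 113.08)
= 9.1323

9.1323


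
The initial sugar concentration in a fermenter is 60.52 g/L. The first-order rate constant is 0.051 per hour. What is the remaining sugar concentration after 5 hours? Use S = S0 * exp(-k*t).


S = S0 * exp(-k * t)
S = 60.52 * exp(-0.051 * 5)
S = 46.8979 g/L

46.8979 g/L


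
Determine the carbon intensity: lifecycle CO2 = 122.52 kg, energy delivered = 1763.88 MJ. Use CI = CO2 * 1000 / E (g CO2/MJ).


CI = CO2 * 1000 / E
= 122.52 * 1000 / 1763.88
= 69.4605 g CO2/MJ

69.4605 g CO2/MJ


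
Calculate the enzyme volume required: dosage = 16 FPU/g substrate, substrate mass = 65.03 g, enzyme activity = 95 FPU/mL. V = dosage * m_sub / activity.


V = dosage * m_sub / activity
V = 16 * 65.03 / 95
V = 10.9524 mL

10.9524 mL


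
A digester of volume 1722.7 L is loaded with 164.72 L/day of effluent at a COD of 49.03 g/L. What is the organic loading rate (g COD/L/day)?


OLR = Q * S / V
= 164.72 * 49.03 / 1722.7
= 4.6881 g/L/day

4.6881 g/L/day


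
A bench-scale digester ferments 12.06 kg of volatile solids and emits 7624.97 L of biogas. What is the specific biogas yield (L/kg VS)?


Y = V / VS
= 7624.97 / 12.06
= 632.2529 L/kg VS

632.2529 L/kg VS


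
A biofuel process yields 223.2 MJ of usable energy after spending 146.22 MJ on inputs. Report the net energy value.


NEV = E_out - E_in
= 223.2 - 146.22
= 76.9800 MJ

76.9800 MJ


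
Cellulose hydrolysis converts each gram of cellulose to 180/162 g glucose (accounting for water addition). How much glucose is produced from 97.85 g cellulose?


glucose = cellulose * 180/162
= 97.85 * 180/162
= 108.7222 g

108.7222 g


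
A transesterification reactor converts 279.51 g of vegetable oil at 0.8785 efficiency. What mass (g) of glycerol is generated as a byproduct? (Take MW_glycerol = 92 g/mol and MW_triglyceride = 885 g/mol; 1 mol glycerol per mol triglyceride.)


glycerol = oil * conv * (92/885)
= 279.51 * 0.8785 * 92 / 885
= 25.5261 g

25.5261 g


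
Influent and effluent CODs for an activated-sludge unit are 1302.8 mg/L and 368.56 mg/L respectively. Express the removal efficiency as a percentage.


eta = (COD_in - COD_out) / COD_in * 100
= (1302.8 - 368.56) / 1302.8 * 100
= 71.7102%

71.7102%


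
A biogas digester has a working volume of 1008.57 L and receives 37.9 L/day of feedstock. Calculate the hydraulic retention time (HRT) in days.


HRT = V / Q
= 1008.57 / 37.9
= 26.6113 days

26.6113 days


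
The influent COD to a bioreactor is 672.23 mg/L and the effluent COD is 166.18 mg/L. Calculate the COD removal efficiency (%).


eta = (COD_in - COD_out) / COD_in * 100
= (672.23 - 166.18) / 672.23 * 100
= 75.2793%

75.2793%


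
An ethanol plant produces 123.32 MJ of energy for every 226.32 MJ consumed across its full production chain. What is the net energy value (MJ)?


NEV = E_out - E_in
= 123.32 - 226.32
= -103.0000 MJ

-103.0000 MJ


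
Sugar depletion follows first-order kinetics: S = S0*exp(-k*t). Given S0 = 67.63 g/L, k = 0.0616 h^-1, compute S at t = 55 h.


S = S0 * exp(-k * t)
S = 67.63 * exp(-0.0616 * 55)
S = 2.2843 g/L

2.2843 g/L


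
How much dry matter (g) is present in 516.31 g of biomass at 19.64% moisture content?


Wd = Ww * (1 - MC/100)
= 516.31 * (1 - 19.64/100)
= 414.9067 g

414.9067 g


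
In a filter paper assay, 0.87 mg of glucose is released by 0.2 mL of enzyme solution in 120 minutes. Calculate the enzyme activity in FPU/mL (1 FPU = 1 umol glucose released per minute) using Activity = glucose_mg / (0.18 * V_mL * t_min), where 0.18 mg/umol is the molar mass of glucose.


Activity = glucose_mg / (0.18 mg/umol * V_mL * t_min)
= 0.87 / (0.18 * 0.2 * 120)
= 0.2014 FPU/mL

0.2014 FPU/mL


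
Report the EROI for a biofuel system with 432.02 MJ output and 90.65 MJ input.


EROI = E_out / E_in
= 432.02 / 90.65
= 4.7658

4.7658


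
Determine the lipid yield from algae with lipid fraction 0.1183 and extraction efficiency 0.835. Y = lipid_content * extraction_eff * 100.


Y = lipid_content * extraction_eff * 100
= 0.1183 * 0.835 * 100
= 9.8780%

9.8780%


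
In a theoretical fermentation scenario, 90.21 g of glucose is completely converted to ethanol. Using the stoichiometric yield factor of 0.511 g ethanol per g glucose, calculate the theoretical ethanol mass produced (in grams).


Theoretical ethanol yield: m_EtOH = 0.511 * m_glucose
m_EtOH = 0.511 * 90.21 = 46.0973 g

46.0973 g


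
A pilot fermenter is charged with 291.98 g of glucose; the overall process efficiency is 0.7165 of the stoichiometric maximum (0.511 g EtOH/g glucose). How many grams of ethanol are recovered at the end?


Actual ethanol: m = 0.511 * 291.98 * 0.7165
m = 106.9031 g

106.9031 g


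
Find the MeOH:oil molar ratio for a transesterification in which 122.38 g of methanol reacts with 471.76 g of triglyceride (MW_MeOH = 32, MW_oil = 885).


Molar ratio = n_MeOH / n_oil = (MeOH/32) / (oil/885) = (MeOH * 885) / (32 * oil)
= (122.38 * 885) / (32 * 471.76)
= 7.1744

7.1744


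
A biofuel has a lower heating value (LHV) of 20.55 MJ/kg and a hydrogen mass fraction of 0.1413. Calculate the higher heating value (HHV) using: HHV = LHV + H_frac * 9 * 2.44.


HHV = LHV + H_frac * 9 * 2.44
= 20.55 + 0.1413 * 9 * 2.44
= 23.6529 MJ/kg

23.6529 MJ/kg


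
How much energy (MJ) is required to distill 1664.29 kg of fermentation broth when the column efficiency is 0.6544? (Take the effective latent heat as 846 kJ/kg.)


E = m * 846 / (eta * 1000)
= 1664.29 * 846 / (0.6544 * 1000)
= 2151.5730 MJ

2151.5730 MJ


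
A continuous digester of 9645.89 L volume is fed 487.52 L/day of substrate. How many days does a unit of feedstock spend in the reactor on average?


HRT = V / Q
= 9645.89 / 487.52
= 19.7856 days

19.7856 days


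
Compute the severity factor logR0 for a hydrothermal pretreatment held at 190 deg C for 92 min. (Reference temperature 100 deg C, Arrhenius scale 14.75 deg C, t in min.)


logR0 = log10(t * exp((T - 100) / 14.75))
= log10(92 * exp((190 - 100) / 14.75))
= 4.6137

4.6137


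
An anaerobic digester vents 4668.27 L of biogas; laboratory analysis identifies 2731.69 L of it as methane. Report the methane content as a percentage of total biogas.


CH4% = V_CH4 / V_total * 100
= 2731.69 / 4668.27 * 100
= 58.5161%

58.5161%


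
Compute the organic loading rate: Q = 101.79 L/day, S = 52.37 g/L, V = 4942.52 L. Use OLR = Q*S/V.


OLR = Q * S / V
= 101.79 * 52.37 / 4942.52
= 1.0785 g/L/day

1.0785 g/L/day


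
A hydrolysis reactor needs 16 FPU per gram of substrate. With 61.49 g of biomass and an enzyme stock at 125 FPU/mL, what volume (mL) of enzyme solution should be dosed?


V = dosage * m_sub / activity
V = 16 * 61.49 / 125
V = 7.8707 mL

7.8707 mL


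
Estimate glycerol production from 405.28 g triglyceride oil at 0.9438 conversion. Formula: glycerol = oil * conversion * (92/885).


glycerol = oil * conv * (92/885)
= 405.28 * 0.9438 * 92 / 885
= 39.7631 g

39.7631 g


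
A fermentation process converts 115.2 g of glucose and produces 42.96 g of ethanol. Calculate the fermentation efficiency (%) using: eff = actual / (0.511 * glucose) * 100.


Fermentation efficiency = (actual / (0.511 * glucose)) * 100
= (42.96 / (0.511 * 115.2)) * 100
= 72.9778%

72.9778%


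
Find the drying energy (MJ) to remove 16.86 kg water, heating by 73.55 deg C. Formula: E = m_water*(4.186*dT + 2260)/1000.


E = m_water * (4.186 * dT + 2260) / 1000
= 16.86 * (4.186 * 73.55 + 2260) / 1000
= 43.2945 MJ

43.2945 MJ


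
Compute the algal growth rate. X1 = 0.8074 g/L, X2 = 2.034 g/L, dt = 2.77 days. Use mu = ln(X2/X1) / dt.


mu = ln(X2/X1) / dt
= ln(2.034/0.8074) / 2.77
= 0.3336 per day

0.3336 per day


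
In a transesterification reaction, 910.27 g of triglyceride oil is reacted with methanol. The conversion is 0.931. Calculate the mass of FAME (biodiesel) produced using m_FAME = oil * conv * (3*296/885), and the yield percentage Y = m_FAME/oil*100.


m_FAME = oil * conv * (3 * 296 / 885) = oil * conv * (888/885)
= 910.27 * 0.931 * 888 / 885
= 850.3341 g
Y = m_FAME / oil * 100 = conv * (888/885) * 100
= 0.931 * 888 / 885 * 100
= 93.42%

850.3341 g FAME; Y = 93.42%


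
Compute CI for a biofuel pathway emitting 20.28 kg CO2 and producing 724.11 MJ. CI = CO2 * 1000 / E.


CI = CO2 * 1000 / E
= 20.28 * 1000 / 724.11
= 28.0068 g CO2/MJ

28.0068 g CO2/MJ


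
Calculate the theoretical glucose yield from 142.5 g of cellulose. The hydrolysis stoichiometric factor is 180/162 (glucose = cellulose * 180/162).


glucose = cellulose * 180/162
= 142.5 * 180/162
= 158.3333 g

158.3333 g


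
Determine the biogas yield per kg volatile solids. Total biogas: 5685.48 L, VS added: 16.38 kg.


Y = V / VS
= 5685.48 / 16.38
= 347.0989 L/kg VS

347.0989 L/kg VS


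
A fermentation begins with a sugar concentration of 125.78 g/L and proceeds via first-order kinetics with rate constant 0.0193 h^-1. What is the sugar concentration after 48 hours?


S = S0 * exp(-k * t)
S = 125.78 * exp(-0.0193 * 48)
S = 49.8059 g/L

49.8059 g/L


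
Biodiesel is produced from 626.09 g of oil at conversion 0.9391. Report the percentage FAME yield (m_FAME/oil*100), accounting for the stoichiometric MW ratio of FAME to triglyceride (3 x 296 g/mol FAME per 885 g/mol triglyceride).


m_FAME = oil * conv * (3 * 296 / 885) = oil * conv * (888/885)
= 626.09 * 0.9391 * 888 / 885
= 589.9542 g
Y = m_FAME / oil * 100 = conv * (888/885) * 100
= 0.9391 * 888 / 885 * 100
= 94.23%

94.23%


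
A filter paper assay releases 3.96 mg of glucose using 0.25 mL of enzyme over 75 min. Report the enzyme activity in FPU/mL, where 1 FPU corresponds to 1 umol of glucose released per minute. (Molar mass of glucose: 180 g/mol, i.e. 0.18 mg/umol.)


Activity = glucose_mg / (0.18 mg/umol * V_mL * t_min)
= 3.96 / (0.18 * 0.25 * 75)
= 1.1733 FPU/mL

1.1733 FPU/mL


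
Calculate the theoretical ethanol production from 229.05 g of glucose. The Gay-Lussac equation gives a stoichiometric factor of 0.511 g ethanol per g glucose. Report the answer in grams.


Theoretical ethanol yield: m_EtOH = 0.511 * m_glucose
m_EtOH = 0.511 * 229.05 = 117.0446 g

117.0446 g


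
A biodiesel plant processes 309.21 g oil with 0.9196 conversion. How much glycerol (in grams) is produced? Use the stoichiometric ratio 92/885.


glycerol = oil * conv * (92/885)
= 309.21 * 0.9196 * 92 / 885
= 29.5595 g

29.5595 g


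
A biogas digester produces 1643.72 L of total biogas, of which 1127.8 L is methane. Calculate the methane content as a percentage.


CH4% = V_CH4 / V_total * 100
= 1127.8 / 1643.72 * 100
= 68.6127%

68.6127%


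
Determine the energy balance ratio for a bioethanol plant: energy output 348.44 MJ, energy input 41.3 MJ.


EROI = E_out / E_in
= 348.44 / 41.3
= 8.4368

8.4368


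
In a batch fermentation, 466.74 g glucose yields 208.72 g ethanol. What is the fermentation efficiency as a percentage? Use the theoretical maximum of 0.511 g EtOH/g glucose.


Fermentation efficiency = (actual / (0.511 * glucose)) * 100
= (208.72 / (0.511 * 466.74)) * 100
= 87.5121%

87.5121%


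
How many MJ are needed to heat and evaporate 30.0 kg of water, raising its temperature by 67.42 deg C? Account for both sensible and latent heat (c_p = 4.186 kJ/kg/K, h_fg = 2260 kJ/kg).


E = m_water * (4.186 * dT + 2260) / 1000
= 30.0 * (4.186 * 67.42 + 2260) / 1000
= 76.2666 MJ

76.2666 MJ


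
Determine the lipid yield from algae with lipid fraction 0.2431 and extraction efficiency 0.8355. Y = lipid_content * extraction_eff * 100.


Y = lipid_content * extraction_eff * 100
= 0.2431 * 0.8355 * 100
= 20.3110%

20.3110%


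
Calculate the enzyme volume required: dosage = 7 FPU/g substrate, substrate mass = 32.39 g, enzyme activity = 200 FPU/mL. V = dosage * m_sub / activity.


V = dosage * m_sub / activity
V = 7 * 32.39 / 200
V = 1.1337 mL

1.1337 mL


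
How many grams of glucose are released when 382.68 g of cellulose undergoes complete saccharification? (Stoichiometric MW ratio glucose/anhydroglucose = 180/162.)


glucose = cellulose * 180/162
= 382.68 * 180/162
= 425.2000 g

425.2000 g


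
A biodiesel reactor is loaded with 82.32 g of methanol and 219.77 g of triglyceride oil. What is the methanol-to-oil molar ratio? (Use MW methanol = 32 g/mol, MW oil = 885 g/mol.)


Molar ratio = n_MeOH / n_oil = (MeOH/32) / (oil/885) = (MeOH * 885) / (32 * oil)
= (82.32 * 885) / (32 * 219.77)
= 10.3593

10.3593


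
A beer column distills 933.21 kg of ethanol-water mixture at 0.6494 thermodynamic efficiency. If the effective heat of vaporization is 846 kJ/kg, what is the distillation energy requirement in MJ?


E = m * 846 / (eta * 1000)
= 933.21 * 846 / (0.6494 * 1000)
= 1215.7309 MJ

1215.7309 MJ


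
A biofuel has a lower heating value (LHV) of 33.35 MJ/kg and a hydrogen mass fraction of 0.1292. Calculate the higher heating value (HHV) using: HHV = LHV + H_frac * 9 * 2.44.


HHV = LHV + H_frac * 9 * 2.44
= 33.35 + 0.1292 * 9 * 2.44
= 36.1872 MJ/kg

36.1872 MJ/kg


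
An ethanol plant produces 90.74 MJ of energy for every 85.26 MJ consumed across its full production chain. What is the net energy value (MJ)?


NEV = E_out - E_in
= 90.74 - 85.26
= 5.4800 MJ

5.4800 MJ


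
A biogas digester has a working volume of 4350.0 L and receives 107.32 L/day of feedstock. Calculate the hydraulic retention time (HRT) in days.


HRT = V / Q
= 4350.0 / 107.32
= 40.5330 days

40.5330 days


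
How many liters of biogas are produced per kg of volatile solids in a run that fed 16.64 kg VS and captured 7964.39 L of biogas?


Y = V / VS
= 7964.39 / 16.64
= 478.6292 L/kg VS

478.6292 L/kg VS


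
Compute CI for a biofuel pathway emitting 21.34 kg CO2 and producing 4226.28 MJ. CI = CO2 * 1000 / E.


CI = CO2 * 1000 / E
= 21.34 * 1000 / 4226.28
= 5.0494 g CO2/MJ

5.0494 g CO2/MJ


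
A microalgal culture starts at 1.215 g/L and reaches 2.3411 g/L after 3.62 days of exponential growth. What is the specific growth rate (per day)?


mu = ln(X2/X1) / dt
= ln(2.3411/1.215) / 3.62
= 0.1812 per day

0.1812 per day


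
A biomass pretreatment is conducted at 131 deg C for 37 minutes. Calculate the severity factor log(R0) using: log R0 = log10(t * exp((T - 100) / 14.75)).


logR0 = log10(t * exp((T - 100) / 14.75))
= log10(37 * exp((131 - 100) / 14.75))
= 2.4810

2.4810


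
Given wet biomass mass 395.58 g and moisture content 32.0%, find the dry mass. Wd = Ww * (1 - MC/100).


Wd = Ww * (1 - MC/100)
= 395.58 * (1 - 32.0/100)
= 268.9944 g

268.9944 g


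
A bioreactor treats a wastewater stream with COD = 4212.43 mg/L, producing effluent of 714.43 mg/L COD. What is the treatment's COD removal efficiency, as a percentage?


eta = (COD_in - COD_out) / COD_in * 100
= (4212.43 - 714.43) / 4212.43 * 100
= 83.0400%

83.0400%


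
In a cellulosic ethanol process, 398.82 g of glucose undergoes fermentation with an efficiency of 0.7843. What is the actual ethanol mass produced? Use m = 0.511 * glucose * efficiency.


Actual ethanol: m = 0.511 * 398.82 * 0.7843
m = 159.8380 g

159.8380 g


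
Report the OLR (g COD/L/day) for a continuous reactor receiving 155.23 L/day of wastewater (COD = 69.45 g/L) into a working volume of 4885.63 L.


OLR = Q * S / V
= 155.23 * 69.45 / 4885.63
= 2.2066 g/L/day

2.2066 g/L/day


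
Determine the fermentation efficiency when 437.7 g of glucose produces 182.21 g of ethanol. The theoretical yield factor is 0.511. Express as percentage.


Fermentation efficiency = (actual / (0.511 * glucose)) * 100
= (182.21 / (0.511 * 437.7)) * 100
= 81.4657%

81.4657%


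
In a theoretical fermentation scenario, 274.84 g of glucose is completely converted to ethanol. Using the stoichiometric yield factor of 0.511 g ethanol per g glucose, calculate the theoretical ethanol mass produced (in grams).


Theoretical ethanol yield: m_EtOH = 0.511 * m_glucose
m_EtOH = 0.511 * 274.84 = 140.4432 g

140.4432 g


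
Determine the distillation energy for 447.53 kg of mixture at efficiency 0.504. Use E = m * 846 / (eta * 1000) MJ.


E = m * 846 / (eta * 1000)
= 447.53 * 846 / (0.504 * 1000)
= 751.2111 MJ

751.2111 MJ


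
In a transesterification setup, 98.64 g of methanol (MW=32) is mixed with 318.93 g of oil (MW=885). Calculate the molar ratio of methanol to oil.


Molar ratio = n_MeOH / n_oil = (MeOH/32) / (oil/885) = (MeOH * 885) / (32 * oil)
= (98.64 * 885) / (32 * 318.93)
= 8.5536

8.5536


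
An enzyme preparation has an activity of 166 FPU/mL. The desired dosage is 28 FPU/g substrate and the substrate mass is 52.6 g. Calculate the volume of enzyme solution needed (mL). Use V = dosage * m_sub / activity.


V = dosage * m_sub / activity
V = 28 * 52.6 / 166
V = 8.8723 mL

8.8723 mL


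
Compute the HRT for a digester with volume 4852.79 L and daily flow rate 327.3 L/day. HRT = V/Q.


HRT = V / Q
= 4852.79 / 327.3
= 14.8267 days

14.8267 days


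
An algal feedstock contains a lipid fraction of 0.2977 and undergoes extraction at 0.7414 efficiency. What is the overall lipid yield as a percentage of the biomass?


Y = lipid_content * extraction_eff * 100
= 0.2977 * 0.7414 * 100
= 22.0715%

22.0715%


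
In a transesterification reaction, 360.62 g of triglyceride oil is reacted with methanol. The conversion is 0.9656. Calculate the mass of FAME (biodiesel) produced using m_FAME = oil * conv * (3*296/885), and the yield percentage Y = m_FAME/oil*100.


m_FAME = oil * conv * (3 * 296 / 885) = oil * conv * (888/885)
= 360.62 * 0.9656 * 888 / 885
= 349.3951 g
Y = m_FAME / oil * 100 = conv * (888/885) * 100
= 0.9656 * 888 / 885 * 100
= 96.89%

349.3951 g FAME; Y = 96.89%


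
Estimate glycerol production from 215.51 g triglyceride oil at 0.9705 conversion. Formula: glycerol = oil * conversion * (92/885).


glycerol = oil * conv * (92/885)
= 215.51 * 0.9705 * 92 / 885
= 21.7424 g

21.7424 g


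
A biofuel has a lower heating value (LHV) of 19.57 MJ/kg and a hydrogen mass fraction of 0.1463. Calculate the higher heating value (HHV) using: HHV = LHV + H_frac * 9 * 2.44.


HHV = LHV + H_frac * 9 * 2.44
= 19.57 + 0.1463 * 9 * 2.44
= 22.7827 MJ/kg

22.7827 MJ/kg


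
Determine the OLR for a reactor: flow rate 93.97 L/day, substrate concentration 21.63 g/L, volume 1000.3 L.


OLR = Q * S / V
= 93.97 * 21.63 / 1000.3
= 2.0320 g/L/day

2.0320 g/L/day


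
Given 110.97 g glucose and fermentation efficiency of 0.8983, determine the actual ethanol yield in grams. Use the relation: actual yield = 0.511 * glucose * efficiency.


Actual ethanol: m = 0.511 * 110.97 * 0.8983
m = 50.9387 g

50.9387 g
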